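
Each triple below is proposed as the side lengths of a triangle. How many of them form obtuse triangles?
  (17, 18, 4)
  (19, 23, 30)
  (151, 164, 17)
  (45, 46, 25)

(17,18,4): 4²+17² = 305 < 324 = 18² → obtuse
(19,23,30): 19²+23² = 890 < 900 = 30² → obtuse
(151,164,17): 17²+151² = 23090 < 26896 = 164² → obtuse
(45,46,25): 25²+45² = 2650 > 2116 = 46² → acute
3 of the 4 are obtuse.

3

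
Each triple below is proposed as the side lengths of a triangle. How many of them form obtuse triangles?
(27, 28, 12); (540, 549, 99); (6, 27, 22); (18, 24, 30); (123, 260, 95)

1

(27,28,12): 12²+27² = 873 > 784 = 28² → acute
(540,549,99): 99²+540² = 301401 = 549² → right
(6,27,22): 6²+22² = 520 < 729 = 27² → obtuse
(18,24,30): 18²+24² = 900 = 30² → right
(123,260,95): 95+123 ≤ 260, not a triangle
1 of the 5 is obtuse.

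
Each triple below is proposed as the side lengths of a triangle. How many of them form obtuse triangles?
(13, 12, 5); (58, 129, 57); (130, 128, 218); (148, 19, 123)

(13,12,5): 5²+12² = 169 = 13² → right
(58,129,57): 57+58 ≤ 129, not a triangle
(130,128,218): 128²+130² = 33284 < 47524 = 218² → obtuse
(148,19,123): 19+123 ≤ 148, not a triangle
1 of the 4 is obtuse.

1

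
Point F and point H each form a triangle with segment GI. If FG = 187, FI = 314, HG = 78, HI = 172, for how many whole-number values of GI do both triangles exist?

122

From triangle FGI: 127 < GI < 501.
From triangle HGI: 94 < GI < 250.
Intersection: 127 < GI < 250, so integers 128 through 249: 122 values.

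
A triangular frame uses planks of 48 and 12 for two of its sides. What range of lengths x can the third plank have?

By the triangle inequality, x must be less than 48 + 12 = 60 and greater than |48 − 12| = 36.

36 < x < 60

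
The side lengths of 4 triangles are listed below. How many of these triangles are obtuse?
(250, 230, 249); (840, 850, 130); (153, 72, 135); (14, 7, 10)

1

(250,230,249): 230²+249² = 114901 > 62500 = 250² → acute
(840,850,130): 130²+840² = 722500 = 850² → right
(153,72,135): 72²+135² = 23409 = 153² → right
(14,7,10): 7²+10² = 149 < 196 = 14² → obtuse
1 of the 4 is obtuse.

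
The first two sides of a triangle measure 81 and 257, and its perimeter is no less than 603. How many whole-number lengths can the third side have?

Triangle inequality: 176 < x < 338. Perimeter ≥ 603 gives x ≥ 603 − 81 − 257 = 265.
So 265 ≤ x < 338; integers 265 through 337: 73 values.

73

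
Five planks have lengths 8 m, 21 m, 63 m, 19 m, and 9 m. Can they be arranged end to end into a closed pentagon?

No

For a pentagon, each side must be shorter than the sum of the others.
Here the longest side is 63, but the remaining 4 sides sum to only 57.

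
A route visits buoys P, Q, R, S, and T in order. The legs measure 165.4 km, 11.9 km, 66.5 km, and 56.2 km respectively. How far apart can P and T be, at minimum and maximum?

30.8 ≤ PT ≤ 300.0 km

The maximum is all hops collinear in one direction: 165.4 + 11.9 + 66.5 + 56.2 = 300.0.
The longest hop is 165.4; the others sum to 134.6. Folding the others back against it leaves at least 165.4 − 134.6 = 30.8.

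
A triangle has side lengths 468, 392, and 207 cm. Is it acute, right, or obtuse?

Compare the square of the longest side to the sum of squares of the other two: 207² + 392² = 196513 < 219024 = 468².

obtuse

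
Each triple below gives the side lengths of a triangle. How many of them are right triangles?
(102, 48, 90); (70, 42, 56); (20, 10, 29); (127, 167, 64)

(102,48,90): 48²+90² = 10404 = 102² → right
(70,42,56): 42²+56² = 4900 = 70² → right
(20,10,29): 10²+20² = 500 < 841 = 29² → obtuse
(127,167,64): 64²+127² = 20225 < 27889 = 167² → obtuse
2 of the 4 are right.

2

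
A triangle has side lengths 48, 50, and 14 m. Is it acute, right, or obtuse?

Compare the square of the longest side to the sum of squares of the other two: 14² + 48² = 2500 = 50².

right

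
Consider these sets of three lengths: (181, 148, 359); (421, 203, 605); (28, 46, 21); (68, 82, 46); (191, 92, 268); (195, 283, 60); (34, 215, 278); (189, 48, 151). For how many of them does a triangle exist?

(148,181,359): 148+181 ≤ 359 → not valid
(203,421,605): 203+421 > 605 → valid
(21,28,46): 21+28 > 46 → valid
(46,68,82): 46+68 > 82 → valid
(92,191,268): 92+191 > 268 → valid
(60,195,283): 60+195 ≤ 283 → not valid
(34,215,278): 34+215 ≤ 278 → not valid
(48,151,189): 48+151 > 189 → valid
5 of the 8 triples form a triangle.

5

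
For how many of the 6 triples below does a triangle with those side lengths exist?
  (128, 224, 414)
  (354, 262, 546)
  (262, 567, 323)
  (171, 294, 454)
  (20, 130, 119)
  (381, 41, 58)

4

(128,224,414): 128+224 ≤ 414 → not valid
(262,354,546): 262+354 > 546 → valid
(262,323,567): 262+323 > 567 → valid
(171,294,454): 171+294 > 454 → valid
(20,119,130): 20+119 > 130 → valid
(41,58,381): 41+58 ≤ 381 → not valid
4 of the 6 triples form a triangle.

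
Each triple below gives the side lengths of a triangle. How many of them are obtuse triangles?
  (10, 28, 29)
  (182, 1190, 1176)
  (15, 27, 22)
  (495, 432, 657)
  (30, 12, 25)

2

(10,28,29): 10²+28² = 884 > 841 = 29² → acute
(182,1190,1176): 182²+1176² = 1416100 = 1190² → right
(15,27,22): 15²+22² = 709 < 729 = 27² → obtuse
(495,432,657): 432²+495² = 431649 = 657² → right
(30,12,25): 12²+25² = 769 < 900 = 30² → obtuse
2 of the 5 are obtuse.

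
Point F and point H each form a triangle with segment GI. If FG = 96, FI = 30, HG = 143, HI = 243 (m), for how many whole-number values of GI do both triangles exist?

25

From triangle FGI: 66 < GI < 126.
From triangle HGI: 100 < GI < 386.
Intersection: 100 < GI < 126, so integers 101 through 125: 25 values.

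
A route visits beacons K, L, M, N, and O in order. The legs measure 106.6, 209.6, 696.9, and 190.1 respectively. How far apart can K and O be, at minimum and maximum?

190.6 ≤ KO ≤ 1203.2

The maximum is all hops collinear in one direction: 106.6 + 209.6 + 696.9 + 190.1 = 1203.2.
The longest hop is 696.9; the others sum to 506.3. Folding the others back against it leaves at least 696.9 − 506.3 = 190.6.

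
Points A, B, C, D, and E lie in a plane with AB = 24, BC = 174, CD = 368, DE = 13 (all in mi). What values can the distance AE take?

157 ≤ AE ≤ 579 mi

The maximum is all hops collinear in one direction: 24 + 174 + 368 + 13 = 579.
The longest hop is 368; the others sum to 211. Folding the others back against it leaves at least 368 − 211 = 157.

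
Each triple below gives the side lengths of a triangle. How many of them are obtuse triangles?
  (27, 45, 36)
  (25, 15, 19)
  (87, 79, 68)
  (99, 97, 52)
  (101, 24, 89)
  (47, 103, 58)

3

(27,45,36): 27²+36² = 2025 = 45² → right
(25,15,19): 15²+19² = 586 < 625 = 25² → obtuse
(87,79,68): 68²+79² = 10865 > 7569 = 87² → acute
(99,97,52): 52²+97² = 12113 > 9801 = 99² → acute
(101,24,89): 24²+89² = 8497 < 10201 = 101² → obtuse
(47,103,58): 47²+58² = 5573 < 10609 = 103² → obtuse
3 of the 6 are obtuse.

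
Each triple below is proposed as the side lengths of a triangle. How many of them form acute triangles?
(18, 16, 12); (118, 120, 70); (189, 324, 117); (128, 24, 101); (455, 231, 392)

(18,16,12): 12²+16² = 400 > 324 = 18² → acute
(118,120,70): 70²+118² = 18824 > 14400 = 120² → acute
(189,324,117): 117+189 ≤ 324, not a triangle
(128,24,101): 24+101 ≤ 128, not a triangle
(455,231,392): 231²+392² = 207025 = 455² → right
2 of the 5 are acute.

2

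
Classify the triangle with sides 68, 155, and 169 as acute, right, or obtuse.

Compare the square of the longest side to the sum of squares of the other two: 68² + 155² = 28649 > 28561 = 169².

acute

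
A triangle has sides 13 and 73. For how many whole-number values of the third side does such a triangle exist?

The third side lies in the open interval (60, 86).
Integers from 61 to 85 inclusive: 85 − 61 + 1 = 25.

25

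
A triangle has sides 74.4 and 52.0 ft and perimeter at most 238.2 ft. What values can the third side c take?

22.4 < c ≤ 111.8

Triangle inequality alone gives 22.4 < c < 126.4.
The perimeter condition gives c ≤ 238.2 − 74.4 − 52.0 = 111.8.
Intersecting the two: 22.4 < c ≤ 111.8.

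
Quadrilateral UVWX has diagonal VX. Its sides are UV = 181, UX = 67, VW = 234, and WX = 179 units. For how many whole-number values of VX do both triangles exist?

133

From triangle UVX: 114 < VX < 248.
From triangle WVX: 55 < VX < 413.
Intersection: 114 < VX < 248, so integers 115 through 247: 133 values.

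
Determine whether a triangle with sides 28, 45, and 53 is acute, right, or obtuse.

Compare the square of the longest side to the sum of squares of the other two: 28² + 45² = 2809 = 53².

right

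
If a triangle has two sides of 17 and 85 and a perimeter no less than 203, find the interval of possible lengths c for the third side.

Triangle inequality alone gives 68 < c < 102.
The perimeter condition gives c ≥ 203 − 17 − 85 = 101.
Intersecting the two: 101 ≤ c < 102.

101 ≤ c < 102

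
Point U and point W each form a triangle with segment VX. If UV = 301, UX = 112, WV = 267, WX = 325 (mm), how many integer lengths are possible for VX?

From triangle UVX: 189 < VX < 413.
From triangle WVX: 58 < VX < 592.
Intersection: 189 < VX < 413, so integers 190 through 412: 223 values.

223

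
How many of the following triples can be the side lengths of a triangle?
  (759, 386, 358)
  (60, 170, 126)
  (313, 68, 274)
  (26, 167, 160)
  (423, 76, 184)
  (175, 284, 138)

(358,386,759): 358+386 ≤ 759 → not valid
(60,126,170): 60+126 > 170 → valid
(68,274,313): 68+274 > 313 → valid
(26,160,167): 26+160 > 167 → valid
(76,184,423): 76+184 ≤ 423 → not valid
(138,175,284): 138+175 > 284 → valid
4 of the 6 triples form a triangle.

4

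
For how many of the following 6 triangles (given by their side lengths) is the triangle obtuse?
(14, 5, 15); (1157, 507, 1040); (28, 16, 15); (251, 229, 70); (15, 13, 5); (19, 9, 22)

(14,5,15): 5²+14² = 221 < 225 = 15² → obtuse
(1157,507,1040): 507²+1040² = 1338649 = 1157² → right
(28,16,15): 15²+16² = 481 < 784 = 28² → obtuse
(251,229,70): 70²+229² = 57341 < 63001 = 251² → obtuse
(15,13,5): 5²+13² = 194 < 225 = 15² → obtuse
(19,9,22): 9²+19² = 442 < 484 = 22² → obtuse
5 of the 6 are obtuse.

5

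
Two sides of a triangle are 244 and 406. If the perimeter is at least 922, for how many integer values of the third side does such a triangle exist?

378

Triangle inequality: 162 < x < 650. Perimeter ≥ 922 gives x ≥ 922 − 244 − 406 = 272.
So 272 ≤ x < 650; integers 272 through 649: 378 values.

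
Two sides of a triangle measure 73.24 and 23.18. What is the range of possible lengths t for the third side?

By the triangle inequality, t must be less than 73.24 + 23.18 = 96.42 and greater than |73.24 − 23.18| = 50.06.

50.06 < t < 96.42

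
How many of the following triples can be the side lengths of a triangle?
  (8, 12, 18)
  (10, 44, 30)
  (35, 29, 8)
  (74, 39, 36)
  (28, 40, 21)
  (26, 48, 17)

4

(8,12,18): 8+12 > 18 → valid
(10,30,44): 10+30 ≤ 44 → not valid
(8,29,35): 8+29 > 35 → valid
(36,39,74): 36+39 > 74 → valid
(21,28,40): 21+28 > 40 → valid
(17,26,48): 17+26 ≤ 48 → not valid
4 of the 6 triples form a triangle.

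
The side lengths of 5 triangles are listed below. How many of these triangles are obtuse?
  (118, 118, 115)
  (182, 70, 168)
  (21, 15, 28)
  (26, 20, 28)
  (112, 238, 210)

(118,118,115): 115²+118² = 27149 > 13924 = 118² → acute
(182,70,168): 70²+168² = 33124 = 182² → right
(21,15,28): 15²+21² = 666 < 784 = 28² → obtuse
(26,20,28): 20²+26² = 1076 > 784 = 28² → acute
(112,238,210): 112²+210² = 56644 = 238² → right
1 of the 5 is obtuse.

1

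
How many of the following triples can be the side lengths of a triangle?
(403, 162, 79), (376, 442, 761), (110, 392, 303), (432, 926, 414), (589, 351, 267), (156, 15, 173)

3

(79,162,403): 79+162 ≤ 403 → not valid
(376,442,761): 376+442 > 761 → valid
(110,303,392): 110+303 > 392 → valid
(414,432,926): 414+432 ≤ 926 → not valid
(267,351,589): 267+351 > 589 → valid
(15,156,173): 15+156 ≤ 173 → not valid
3 of the 6 triples form a triangle.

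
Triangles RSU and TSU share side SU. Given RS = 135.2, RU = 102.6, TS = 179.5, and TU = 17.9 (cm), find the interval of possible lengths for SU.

161.6 < SU < 197.4

From triangle RSU: |135.2 − 102.6| < SU < 135.2 + 102.6, i.e. 32.6 < SU < 237.8.
From triangle TSU: 161.6 < SU < 197.4.
Both must hold, so SU lies in the intersection.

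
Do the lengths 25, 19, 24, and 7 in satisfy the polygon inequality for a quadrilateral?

A quadrilateral exists iff every side is shorter than the sum of the others — equivalently, the longest side is less than the sum of the rest.
Longest side 25 < 50 (sum of the remaining 3), so yes.

Yes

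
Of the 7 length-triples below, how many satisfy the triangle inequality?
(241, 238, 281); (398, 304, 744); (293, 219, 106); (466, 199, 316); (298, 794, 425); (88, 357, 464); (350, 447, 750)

(238,241,281): 238+241 > 281 → valid
(304,398,744): 304+398 ≤ 744 → not valid
(106,219,293): 106+219 > 293 → valid
(199,316,466): 199+316 > 466 → valid
(298,425,794): 298+425 ≤ 794 → not valid
(88,357,464): 88+357 ≤ 464 → not valid
(350,447,750): 350+447 > 750 → valid
4 of the 7 triples form a triangle.

4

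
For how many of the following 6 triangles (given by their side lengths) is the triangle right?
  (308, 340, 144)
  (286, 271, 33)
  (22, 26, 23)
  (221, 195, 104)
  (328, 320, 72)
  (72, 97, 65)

4

(308,340,144): 144²+308² = 115600 = 340² → right
(286,271,33): 33²+271² = 74530 < 81796 = 286² → obtuse
(22,26,23): 22²+23² = 1013 > 676 = 26² → acute
(221,195,104): 104²+195² = 48841 = 221² → right
(328,320,72): 72²+320² = 107584 = 328² → right
(72,97,65): 65²+72² = 9409 = 97² → right
4 of the 6 are right.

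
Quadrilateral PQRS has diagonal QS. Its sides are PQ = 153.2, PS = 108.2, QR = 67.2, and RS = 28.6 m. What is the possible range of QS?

From triangle PQS: |153.2 − 108.2| < QS < 153.2 + 108.2, i.e. 45.0 < QS < 261.4.
From triangle RQS: 38.6 < QS < 95.8.
Both must hold, so QS lies in the intersection.

45.0 < QS < 95.8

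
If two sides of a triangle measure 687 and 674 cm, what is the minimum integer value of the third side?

14

The third side must be strictly greater than |687 − 674| = 13.
The smallest integer above 13 is 14.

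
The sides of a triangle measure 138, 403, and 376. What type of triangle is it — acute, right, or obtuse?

obtuse

Compare the square of the longest side to the sum of squares of the other two: 138² + 376² = 160420 < 162409 = 403².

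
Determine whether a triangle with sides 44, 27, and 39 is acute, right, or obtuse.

acute

Compare the square of the longest side to the sum of squares of the other two: 27² + 39² = 2250 > 1936 = 44².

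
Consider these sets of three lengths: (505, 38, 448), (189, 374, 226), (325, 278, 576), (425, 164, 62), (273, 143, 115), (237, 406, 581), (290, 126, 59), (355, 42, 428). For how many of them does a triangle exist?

(38,448,505): 38+448 ≤ 505 → not valid
(189,226,374): 189+226 > 374 → valid
(278,325,576): 278+325 > 576 → valid
(62,164,425): 62+164 ≤ 425 → not valid
(115,143,273): 115+143 ≤ 273 → not valid
(237,406,581): 237+406 > 581 → valid
(59,126,290): 59+126 ≤ 290 → not valid
(42,355,428): 42+355 ≤ 428 → not valid
3 of the 8 triples form a triangle.

3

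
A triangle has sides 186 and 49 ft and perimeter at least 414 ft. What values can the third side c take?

179 ≤ c < 235

Triangle inequality alone gives 137 < c < 235.
The perimeter condition gives c ≥ 414 − 186 − 49 = 179.
Intersecting the two: 179 ≤ c < 235.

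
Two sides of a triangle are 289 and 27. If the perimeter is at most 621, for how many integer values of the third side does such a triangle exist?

43

Triangle inequality: 262 < x < 316. Perimeter ≤ 621 gives x ≤ 621 − 289 − 27 = 305.
So 262 < x ≤ 305; integers 263 through 305: 43 values.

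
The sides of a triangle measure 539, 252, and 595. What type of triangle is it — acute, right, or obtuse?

right

Compare the square of the longest side to the sum of squares of the other two: 252² + 539² = 354025 = 595².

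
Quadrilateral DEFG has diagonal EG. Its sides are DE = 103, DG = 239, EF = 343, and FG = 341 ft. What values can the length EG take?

136 < EG < 342

From triangle DEG: |103 − 239| < EG < 103 + 239, i.e. 136 < EG < 342.
From triangle FEG: 2 < EG < 684.
Both must hold, so EG lies in the intersection.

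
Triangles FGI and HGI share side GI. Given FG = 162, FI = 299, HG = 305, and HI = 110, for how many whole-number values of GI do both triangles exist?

From triangle FGI: 137 < GI < 461.
From triangle HGI: 195 < GI < 415.
Intersection: 195 < GI < 415, so integers 196 through 414: 219 values.

219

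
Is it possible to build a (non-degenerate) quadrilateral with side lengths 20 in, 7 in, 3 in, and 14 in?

A quadrilateral exists iff every side is shorter than the sum of the others — equivalently, the longest side is less than the sum of the rest.
Longest side 20 < 24 (sum of the remaining 3), so yes.

Yes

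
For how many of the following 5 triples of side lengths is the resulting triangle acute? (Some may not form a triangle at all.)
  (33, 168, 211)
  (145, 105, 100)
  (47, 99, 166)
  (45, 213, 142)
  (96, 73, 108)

1

(33,168,211): 33+168 ≤ 211, not a triangle
(145,105,100): 100²+105² = 21025 = 145² → right
(47,99,166): 47+99 ≤ 166, not a triangle
(45,213,142): 45+142 ≤ 213, not a triangle
(96,73,108): 73²+96² = 14545 > 11664 = 108² → acute
1 of the 5 is acute.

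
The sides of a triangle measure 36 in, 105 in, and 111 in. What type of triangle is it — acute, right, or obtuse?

right

Compare the square of the longest side to the sum of squares of the other two: 36² + 105² = 12321 = 111².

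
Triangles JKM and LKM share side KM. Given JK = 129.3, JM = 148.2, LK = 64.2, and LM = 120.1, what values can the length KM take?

55.9 < KM < 184.3

From triangle JKM: |129.3 − 148.2| < KM < 129.3 + 148.2, i.e. 18.9 < KM < 277.5.
From triangle LKM: 55.9 < KM < 184.3.
Both must hold, so KM lies in the intersection.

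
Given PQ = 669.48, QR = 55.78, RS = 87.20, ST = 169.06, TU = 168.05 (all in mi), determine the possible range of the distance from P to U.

The maximum is all hops collinear in one direction: 669.48 + 55.78 + 87.20 + 169.06 + 168.05 = 1149.57.
The longest hop is 669.48; the others sum to 480.09. Folding the others back against it leaves at least 669.48 − 480.09 = 189.39.

189.39 ≤ PU ≤ 1149.57 mi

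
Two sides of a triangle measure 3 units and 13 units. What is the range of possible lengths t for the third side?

10 < t < 16 (units)

By the triangle inequality, t must be less than 3 + 13 = 16 and greater than |3 − 13| = 10.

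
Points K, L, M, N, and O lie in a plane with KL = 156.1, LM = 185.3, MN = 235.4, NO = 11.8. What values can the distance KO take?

The maximum is all hops collinear in one direction: 156.1 + 185.3 + 235.4 + 11.8 = 588.6.
The longest hop is 235.4; the others sum to 353.2. Since 235.4 ≤ 353.2, the path can fold back on itself completely, so the minimum distance is 0.

0 ≤ KO ≤ 588.6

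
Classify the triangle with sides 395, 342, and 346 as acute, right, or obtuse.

Compare the square of the longest side to the sum of squares of the other two: 342² + 346² = 236680 > 156025 = 395².

acute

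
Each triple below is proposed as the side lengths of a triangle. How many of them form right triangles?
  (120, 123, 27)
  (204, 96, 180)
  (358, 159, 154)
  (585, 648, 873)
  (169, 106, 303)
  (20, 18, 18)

3

(120,123,27): 27²+120² = 15129 = 123² → right
(204,96,180): 96²+180² = 41616 = 204² → right
(358,159,154): 154+159 ≤ 358, not a triangle
(585,648,873): 585²+648² = 762129 = 873² → right
(169,106,303): 106+169 ≤ 303, not a triangle
(20,18,18): 18²+18² = 648 > 400 = 20² → acute
3 of the 6 are right.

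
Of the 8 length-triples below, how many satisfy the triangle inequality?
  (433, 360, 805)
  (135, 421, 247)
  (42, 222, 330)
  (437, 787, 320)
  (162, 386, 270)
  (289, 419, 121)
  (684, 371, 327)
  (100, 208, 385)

2

(360,433,805): 360+433 ≤ 805 → not valid
(135,247,421): 135+247 ≤ 421 → not valid
(42,222,330): 42+222 ≤ 330 → not valid
(320,437,787): 320+437 ≤ 787 → not valid
(162,270,386): 162+270 > 386 → valid
(121,289,419): 121+289 ≤ 419 → not valid
(327,371,684): 327+371 > 684 → valid
(100,208,385): 100+208 ≤ 385 → not valid
2 of the 8 triples form a triangle.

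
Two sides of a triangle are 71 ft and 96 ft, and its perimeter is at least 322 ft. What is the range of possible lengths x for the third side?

155 ≤ x < 167

Triangle inequality alone gives 25 < x < 167.
The perimeter condition gives x ≥ 322 − 71 − 96 = 155.
Intersecting the two: 155 ≤ x < 167.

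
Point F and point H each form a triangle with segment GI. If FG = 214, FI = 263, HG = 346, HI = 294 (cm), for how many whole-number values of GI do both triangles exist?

From triangle FGI: 49 < GI < 477.
From triangle HGI: 52 < GI < 640.
Intersection: 52 < GI < 477, so integers 53 through 476: 424 values.

424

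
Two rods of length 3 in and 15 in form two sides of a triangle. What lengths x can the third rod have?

12 < x < 18

By the triangle inequality, x must be less than 3 + 15 = 18 and greater than |3 − 15| = 12.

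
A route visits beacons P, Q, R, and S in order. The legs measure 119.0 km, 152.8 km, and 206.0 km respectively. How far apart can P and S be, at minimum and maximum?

0 ≤ PS ≤ 477.8 km

The maximum is all hops collinear in one direction: 119.0 + 152.8 + 206.0 = 477.8.
The longest hop is 206.0; the others sum to 271.8. Since 206.0 ≤ 271.8, the path can fold back on itself completely, so the minimum distance is 0.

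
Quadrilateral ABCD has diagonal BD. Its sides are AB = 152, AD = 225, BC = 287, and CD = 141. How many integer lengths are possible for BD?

From triangle ABD: 73 < BD < 377.
From triangle CBD: 146 < BD < 428.
Intersection: 146 < BD < 377, so integers 147 through 376: 230 values.

230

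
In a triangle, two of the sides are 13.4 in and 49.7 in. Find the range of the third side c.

By the triangle inequality, c must be less than 13.4 + 49.7 = 63.1 and greater than |13.4 − 49.7| = 36.3.

36.3 < c < 63.1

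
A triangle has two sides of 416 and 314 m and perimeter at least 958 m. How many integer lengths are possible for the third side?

Triangle inequality: 102 < x < 730. Perimeter ≥ 958 gives x ≥ 958 − 416 − 314 = 228.
So 228 ≤ x < 730; integers 228 through 729: 502 values.

502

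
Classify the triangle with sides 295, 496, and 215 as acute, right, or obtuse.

Compare the square of the longest side to the sum of squares of the other two: 215² + 295² = 133250 < 246016 = 496².

obtuse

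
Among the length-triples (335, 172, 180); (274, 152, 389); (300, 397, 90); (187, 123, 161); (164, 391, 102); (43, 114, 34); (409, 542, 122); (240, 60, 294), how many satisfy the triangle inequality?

4

(172,180,335): 172+180 > 335 → valid
(152,274,389): 152+274 > 389 → valid
(90,300,397): 90+300 ≤ 397 → not valid
(123,161,187): 123+161 > 187 → valid
(102,164,391): 102+164 ≤ 391 → not valid
(34,43,114): 34+43 ≤ 114 → not valid
(122,409,542): 122+409 ≤ 542 → not valid
(60,240,294): 60+240 > 294 → valid
4 of the 8 triples form a triangle.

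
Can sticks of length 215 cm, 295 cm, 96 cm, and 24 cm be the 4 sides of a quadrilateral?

Yes

A quadrilateral exists iff every side is shorter than the sum of the others — equivalently, the longest side is less than the sum of the rest.
Longest side 295 < 335 (sum of the remaining 3), so yes.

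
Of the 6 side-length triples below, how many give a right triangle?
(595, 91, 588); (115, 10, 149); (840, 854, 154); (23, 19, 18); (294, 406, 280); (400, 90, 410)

(595,91,588): 91²+588² = 354025 = 595² → right
(115,10,149): 10+115 ≤ 149, not a triangle
(840,854,154): 154²+840² = 729316 = 854² → right
(23,19,18): 18²+19² = 685 > 529 = 23² → acute
(294,406,280): 280²+294² = 164836 = 406² → right
(400,90,410): 90²+400² = 168100 = 410² → right
4 of the 6 are right.

4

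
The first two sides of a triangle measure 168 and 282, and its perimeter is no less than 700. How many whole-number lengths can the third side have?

200

Triangle inequality: 114 < x < 450. Perimeter ≥ 700 gives x ≥ 700 − 168 − 282 = 250.
So 250 ≤ x < 450; integers 250 through 449: 200 values.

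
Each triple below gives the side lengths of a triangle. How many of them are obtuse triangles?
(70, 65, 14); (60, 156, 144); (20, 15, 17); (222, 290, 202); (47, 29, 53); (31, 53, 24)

(70,65,14): 14²+65² = 4421 < 4900 = 70² → obtuse
(60,156,144): 60²+144² = 24336 = 156² → right
(20,15,17): 15²+17² = 514 > 400 = 20² → acute
(222,290,202): 202²+222² = 90088 > 84100 = 290² → acute
(47,29,53): 29²+47² = 3050 > 2809 = 53² → acute
(31,53,24): 24²+31² = 1537 < 2809 = 53² → obtuse
2 of the 6 are obtuse.

2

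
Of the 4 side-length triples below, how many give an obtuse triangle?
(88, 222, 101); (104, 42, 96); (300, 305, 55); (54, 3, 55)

(88,222,101): 88+101 ≤ 222, not a triangle
(104,42,96): 42²+96² = 10980 > 10816 = 104² → acute
(300,305,55): 55²+300² = 93025 = 305² → right
(54,3,55): 3²+54² = 2925 < 3025 = 55² → obtuse
1 of the 4 is obtuse.

1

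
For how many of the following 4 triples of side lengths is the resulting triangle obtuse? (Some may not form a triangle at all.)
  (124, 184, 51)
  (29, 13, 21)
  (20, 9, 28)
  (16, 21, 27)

(124,184,51): 51+124 ≤ 184, not a triangle
(29,13,21): 13²+21² = 610 < 841 = 29² → obtuse
(20,9,28): 9²+20² = 481 < 784 = 28² → obtuse
(16,21,27): 16²+21² = 697 < 729 = 27² → obtuse
3 of the 4 are obtuse.

3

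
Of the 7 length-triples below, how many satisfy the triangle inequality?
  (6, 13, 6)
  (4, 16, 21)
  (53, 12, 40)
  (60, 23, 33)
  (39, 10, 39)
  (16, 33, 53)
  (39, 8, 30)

1

(6,6,13): 6+6 ≤ 13 → not valid
(4,16,21): 4+16 ≤ 21 → not valid
(12,40,53): 12+40 ≤ 53 → not valid
(23,33,60): 23+33 ≤ 60 → not valid
(10,39,39): 10+39 > 39 → valid
(16,33,53): 16+33 ≤ 53 → not valid
(8,30,39): 8+30 ≤ 39 → not valid
1 of the 7 triples forms a triangle.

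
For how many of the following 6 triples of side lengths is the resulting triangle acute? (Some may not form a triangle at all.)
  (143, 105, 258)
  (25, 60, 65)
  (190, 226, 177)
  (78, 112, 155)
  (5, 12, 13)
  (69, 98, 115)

2

(143,105,258): 105+143 ≤ 258, not a triangle
(25,60,65): 25²+60² = 4225 = 65² → right
(190,226,177): 177²+190² = 67429 > 51076 = 226² → acute
(78,112,155): 78²+112² = 18628 < 24025 = 155² → obtuse
(5,12,13): 5²+12² = 169 = 13² → right
(69,98,115): 69²+98² = 14365 > 13225 = 115² → acute
2 of the 6 are acute.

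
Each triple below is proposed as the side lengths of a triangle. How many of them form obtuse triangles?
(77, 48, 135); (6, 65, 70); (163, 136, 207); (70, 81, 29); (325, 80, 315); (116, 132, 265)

(77,48,135): 48+77 ≤ 135, not a triangle
(6,65,70): 6²+65² = 4261 < 4900 = 70² → obtuse
(163,136,207): 136²+163² = 45065 > 42849 = 207² → acute
(70,81,29): 29²+70² = 5741 < 6561 = 81² → obtuse
(325,80,315): 80²+315² = 105625 = 325² → right
(116,132,265): 116+132 ≤ 265, not a triangle
2 of the 6 are obtuse.

2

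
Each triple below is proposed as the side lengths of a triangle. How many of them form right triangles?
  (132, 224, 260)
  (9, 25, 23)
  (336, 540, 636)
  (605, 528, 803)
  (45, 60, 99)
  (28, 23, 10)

3

(132,224,260): 132²+224² = 67600 = 260² → right
(9,25,23): 9²+23² = 610 < 625 = 25² → obtuse
(336,540,636): 336²+540² = 404496 = 636² → right
(605,528,803): 528²+605² = 644809 = 803² → right
(45,60,99): 45²+60² = 5625 < 9801 = 99² → obtuse
(28,23,10): 10²+23² = 629 < 784 = 28² → obtuse
3 of the 6 are right.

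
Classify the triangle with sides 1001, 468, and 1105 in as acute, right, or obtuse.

Compare the square of the longest side to the sum of squares of the other two: 468² + 1001² = 1221025 = 1105².

right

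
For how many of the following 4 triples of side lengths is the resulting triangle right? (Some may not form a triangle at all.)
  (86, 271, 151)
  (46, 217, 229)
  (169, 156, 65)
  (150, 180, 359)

1

(86,271,151): 86+151 ≤ 271, not a triangle
(46,217,229): 46²+217² = 49205 < 52441 = 229² → obtuse
(169,156,65): 65²+156² = 28561 = 169² → right
(150,180,359): 150+180 ≤ 359, not a triangle
1 of the 4 is right.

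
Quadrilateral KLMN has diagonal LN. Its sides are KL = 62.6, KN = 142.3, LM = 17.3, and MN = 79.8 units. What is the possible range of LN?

79.7 < LN < 97.1

From triangle KLN: |62.6 − 142.3| < LN < 62.6 + 142.3, i.e. 79.7 < LN < 204.9.
From triangle MLN: 62.5 < LN < 97.1.
Both must hold, so LN lies in the intersection.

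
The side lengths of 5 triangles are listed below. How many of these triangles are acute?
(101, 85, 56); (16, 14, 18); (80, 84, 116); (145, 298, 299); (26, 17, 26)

(101,85,56): 56²+85² = 10361 > 10201 = 101² → acute
(16,14,18): 14²+16² = 452 > 324 = 18² → acute
(80,84,116): 80²+84² = 13456 = 116² → right
(145,298,299): 145²+298² = 109829 > 89401 = 299² → acute
(26,17,26): 17²+26² = 965 > 676 = 26² → acute
4 of the 5 are acute.

4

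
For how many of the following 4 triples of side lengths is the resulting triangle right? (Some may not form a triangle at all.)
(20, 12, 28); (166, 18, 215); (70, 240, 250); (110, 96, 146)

(20,12,28): 12²+20² = 544 < 784 = 28² → obtuse
(166,18,215): 18+166 ≤ 215, not a triangle
(70,240,250): 70²+240² = 62500 = 250² → right
(110,96,146): 96²+110² = 21316 = 146² → right
2 of the 4 are right.

2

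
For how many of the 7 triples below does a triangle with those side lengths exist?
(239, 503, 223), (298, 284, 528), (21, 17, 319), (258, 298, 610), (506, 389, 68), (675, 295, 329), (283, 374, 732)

1

(223,239,503): 223+239 ≤ 503 → not valid
(284,298,528): 284+298 > 528 → valid
(17,21,319): 17+21 ≤ 319 → not valid
(258,298,610): 258+298 ≤ 610 → not valid
(68,389,506): 68+389 ≤ 506 → not valid
(295,329,675): 295+329 ≤ 675 → not valid
(283,374,732): 283+374 ≤ 732 → not valid
1 of the 7 triples forms a triangle.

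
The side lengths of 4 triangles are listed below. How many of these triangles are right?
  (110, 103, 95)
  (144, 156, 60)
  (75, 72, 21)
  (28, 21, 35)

3

(110,103,95): 95²+103² = 19634 > 12100 = 110² → acute
(144,156,60): 60²+144² = 24336 = 156² → right
(75,72,21): 21²+72² = 5625 = 75² → right
(28,21,35): 21²+28² = 1225 = 35² → right
3 of the 4 are right.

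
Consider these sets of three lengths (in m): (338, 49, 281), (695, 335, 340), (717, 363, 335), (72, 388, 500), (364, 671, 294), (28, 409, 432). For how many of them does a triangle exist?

1

(49,281,338): 49+281 ≤ 338 → not valid
(335,340,695): 335+340 ≤ 695 → not valid
(335,363,717): 335+363 ≤ 717 → not valid
(72,388,500): 72+388 ≤ 500 → not valid
(294,364,671): 294+364 ≤ 671 → not valid
(28,409,432): 28+409 > 432 → valid
1 of the 6 triples forms a triangle.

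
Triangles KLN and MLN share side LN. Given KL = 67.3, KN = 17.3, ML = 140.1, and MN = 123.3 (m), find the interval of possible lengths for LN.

50.0 < LN < 84.6

From triangle KLN: |67.3 − 17.3| < LN < 67.3 + 17.3, i.e. 50.0 < LN < 84.6.
From triangle MLN: 16.8 < LN < 263.4.
Both must hold, so LN lies in the intersection.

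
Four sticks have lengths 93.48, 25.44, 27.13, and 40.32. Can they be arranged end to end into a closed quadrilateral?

For a quadrilateral, each side must be shorter than the sum of the others.
Here the longest side is 93.48, but the remaining 3 sides sum to only 92.89.

No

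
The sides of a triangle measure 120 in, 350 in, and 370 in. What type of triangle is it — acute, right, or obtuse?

right

Compare the square of the longest side to the sum of squares of the other two: 120² + 350² = 136900 = 370².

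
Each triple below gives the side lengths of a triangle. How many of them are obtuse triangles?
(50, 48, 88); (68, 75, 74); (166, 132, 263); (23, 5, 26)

3

(50,48,88): 48²+50² = 4804 < 7744 = 88² → obtuse
(68,75,74): 68²+74² = 10100 > 5625 = 75² → acute
(166,132,263): 132²+166² = 44980 < 69169 = 263² → obtuse
(23,5,26): 5²+23² = 554 < 676 = 26² → obtuse
3 of the 4 are obtuse.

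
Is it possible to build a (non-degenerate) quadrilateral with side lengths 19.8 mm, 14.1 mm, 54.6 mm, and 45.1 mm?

A quadrilateral exists iff every side is shorter than the sum of the others — equivalently, the longest side is less than the sum of the rest.
Longest side 54.6 < 79.0 (sum of the remaining 3), so yes.

Yes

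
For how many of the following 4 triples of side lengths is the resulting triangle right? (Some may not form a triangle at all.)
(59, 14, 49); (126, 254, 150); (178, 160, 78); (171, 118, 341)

1

(59,14,49): 14²+49² = 2597 < 3481 = 59² → obtuse
(126,254,150): 126²+150² = 38376 < 64516 = 254² → obtuse
(178,160,78): 78²+160² = 31684 = 178² → right
(171,118,341): 118+171 ≤ 341, not a triangle
1 of the 4 is right.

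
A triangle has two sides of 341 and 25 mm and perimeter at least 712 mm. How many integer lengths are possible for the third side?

20

Triangle inequality: 316 < x < 366. Perimeter ≥ 712 gives x ≥ 712 − 341 − 25 = 346.
So 346 ≤ x < 366; integers 346 through 365: 20 values.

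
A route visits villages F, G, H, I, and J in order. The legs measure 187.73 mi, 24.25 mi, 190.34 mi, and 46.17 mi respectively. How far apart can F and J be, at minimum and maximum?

0 ≤ FJ ≤ 448.49 mi

The maximum is all hops collinear in one direction: 187.73 + 24.25 + 190.34 + 46.17 = 448.49.
The longest hop is 190.34; the others sum to 258.15. Since 190.34 ≤ 258.15, the path can fold back on itself completely, so the minimum distance is 0.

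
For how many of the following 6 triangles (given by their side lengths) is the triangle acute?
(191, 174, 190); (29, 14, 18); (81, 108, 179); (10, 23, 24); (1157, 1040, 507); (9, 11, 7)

3

(191,174,190): 174²+190² = 66376 > 36481 = 191² → acute
(29,14,18): 14²+18² = 520 < 841 = 29² → obtuse
(81,108,179): 81²+108² = 18225 < 32041 = 179² → obtuse
(10,23,24): 10²+23² = 629 > 576 = 24² → acute
(1157,1040,507): 507²+1040² = 1338649 = 1157² → right
(9,11,7): 7²+9² = 130 > 121 = 11² → acute
3 of the 6 are acute.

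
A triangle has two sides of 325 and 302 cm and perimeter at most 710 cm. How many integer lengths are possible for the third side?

60

Triangle inequality: 23 < x < 627. Perimeter ≤ 710 gives x ≤ 710 − 325 − 302 = 83.
So 23 < x ≤ 83; integers 24 through 83: 60 values.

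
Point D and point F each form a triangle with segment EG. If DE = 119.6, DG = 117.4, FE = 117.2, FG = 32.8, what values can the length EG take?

From triangle DEG: |119.6 − 117.4| < EG < 119.6 + 117.4, i.e. 2.2 < EG < 237.0.
From triangle FEG: 84.4 < EG < 150.0.
Both must hold, so EG lies in the intersection.

84.4 < EG < 150.0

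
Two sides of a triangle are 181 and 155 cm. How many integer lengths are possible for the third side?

The third side lies in the open interval (26, 336).
Integers from 27 to 335 inclusive: 335 − 27 + 1 = 309.

309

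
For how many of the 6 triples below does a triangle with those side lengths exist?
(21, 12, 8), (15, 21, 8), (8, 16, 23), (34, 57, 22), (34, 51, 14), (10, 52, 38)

(8,12,21): 8+12 ≤ 21 → not valid
(8,15,21): 8+15 > 21 → valid
(8,16,23): 8+16 > 23 → valid
(22,34,57): 22+34 ≤ 57 → not valid
(14,34,51): 14+34 ≤ 51 → not valid
(10,38,52): 10+38 ≤ 52 → not valid
2 of the 6 triples form a triangle.

2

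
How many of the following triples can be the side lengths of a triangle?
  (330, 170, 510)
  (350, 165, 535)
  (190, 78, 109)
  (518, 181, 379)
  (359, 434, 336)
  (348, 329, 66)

(170,330,510): 170+330 ≤ 510 → not valid
(165,350,535): 165+350 ≤ 535 → not valid
(78,109,190): 78+109 ≤ 190 → not valid
(181,379,518): 181+379 > 518 → valid
(336,359,434): 336+359 > 434 → valid
(66,329,348): 66+329 > 348 → valid
3 of the 6 triples form a triangle.

3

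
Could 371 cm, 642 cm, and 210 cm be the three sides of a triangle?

The longest side is 642, but the other two sum to only 581.
581 < 642, so the triangle inequality fails.

No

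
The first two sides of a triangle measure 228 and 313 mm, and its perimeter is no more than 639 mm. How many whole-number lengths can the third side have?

Triangle inequality: 85 < x < 541. Perimeter ≤ 639 gives x ≤ 639 − 228 − 313 = 98.
So 85 < x ≤ 98; integers 86 through 98: 13 values.

13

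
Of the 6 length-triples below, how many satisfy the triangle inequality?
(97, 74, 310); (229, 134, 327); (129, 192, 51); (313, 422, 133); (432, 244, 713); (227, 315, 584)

(74,97,310): 74+97 ≤ 310 → not valid
(134,229,327): 134+229 > 327 → valid
(51,129,192): 51+129 ≤ 192 → not valid
(133,313,422): 133+313 > 422 → valid
(244,432,713): 244+432 ≤ 713 → not valid
(227,315,584): 227+315 ≤ 584 → not valid
2 of the 6 triples form a triangle.

2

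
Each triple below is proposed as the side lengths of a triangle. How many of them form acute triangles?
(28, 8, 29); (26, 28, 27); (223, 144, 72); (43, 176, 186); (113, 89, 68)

(28,8,29): 8²+28² = 848 > 841 = 29² → acute
(26,28,27): 26²+27² = 1405 > 784 = 28² → acute
(223,144,72): 72+144 ≤ 223, not a triangle
(43,176,186): 43²+176² = 32825 < 34596 = 186² → obtuse
(113,89,68): 68²+89² = 12545 < 12769 = 113² → obtuse
2 of the 5 are acute.

2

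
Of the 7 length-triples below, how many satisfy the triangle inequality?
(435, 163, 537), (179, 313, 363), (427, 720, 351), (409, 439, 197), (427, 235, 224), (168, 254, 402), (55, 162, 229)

(163,435,537): 163+435 > 537 → valid
(179,313,363): 179+313 > 363 → valid
(351,427,720): 351+427 > 720 → valid
(197,409,439): 197+409 > 439 → valid
(224,235,427): 224+235 > 427 → valid
(168,254,402): 168+254 > 402 → valid
(55,162,229): 55+162 ≤ 229 → not valid
6 of the 7 triples form a triangle.

6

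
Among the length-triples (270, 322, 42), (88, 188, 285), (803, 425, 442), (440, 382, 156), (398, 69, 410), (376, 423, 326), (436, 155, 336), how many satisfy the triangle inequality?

(42,270,322): 42+270 ≤ 322 → not valid
(88,188,285): 88+188 ≤ 285 → not valid
(425,442,803): 425+442 > 803 → valid
(156,382,440): 156+382 > 440 → valid
(69,398,410): 69+398 > 410 → valid
(326,376,423): 326+376 > 423 → valid
(155,336,436): 155+336 > 436 → valid
5 of the 7 triples form a triangle.

5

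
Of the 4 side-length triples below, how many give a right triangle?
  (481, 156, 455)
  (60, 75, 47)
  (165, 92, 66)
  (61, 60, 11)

(481,156,455): 156²+455² = 231361 = 481² → right
(60,75,47): 47²+60² = 5809 > 5625 = 75² → acute
(165,92,66): 66+92 ≤ 165, not a triangle
(61,60,11): 11²+60² = 3721 = 61² → right
2 of the 4 are right.

2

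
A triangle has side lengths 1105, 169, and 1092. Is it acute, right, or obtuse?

right

Compare the square of the longest side to the sum of squares of the other two: 169² + 1092² = 1221025 = 1105².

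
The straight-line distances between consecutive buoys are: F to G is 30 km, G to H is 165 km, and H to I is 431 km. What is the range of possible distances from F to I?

236 ≤ FI ≤ 626 km

The maximum is all hops collinear in one direction: 30 + 165 + 431 = 626.
The longest hop is 431; the others sum to 195. Folding the others back against it leaves at least 431 − 195 = 236.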